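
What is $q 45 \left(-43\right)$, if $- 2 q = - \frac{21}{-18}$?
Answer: $\frac{4515}{4} \approx 1128.8$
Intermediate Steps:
$q = - \frac{7}{12}$ ($q = - \frac{\left(-21\right) \frac{1}{-18}}{2} = - \frac{\left(-21\right) \left(- \frac{1}{18}\right)}{2} = \left(- \frac{1}{2}\right) \frac{7}{6} = - \frac{7}{12} \approx -0.58333$)
$q 45 \left(-43\right) = \left(- \frac{7}{12}\right) 45 \left(-43\right) = \left(- \frac{105}{4}\right) \left(-43\right) = \frac{4515}{4}$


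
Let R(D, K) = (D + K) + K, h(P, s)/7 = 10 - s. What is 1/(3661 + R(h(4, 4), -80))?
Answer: 1/3543 ≈ 0.00028225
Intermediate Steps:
h(P, s) = 70 - 7*s (h(P, s) = 7*(10 - s) = 70 - 7*s)
R(D, K) = D + 2*K
1/(3661 + R(h(4, 4), -80)) = 1/(3661 + ((70 - 7*4) + 2*(-80))) = 1/(3661 + ((70 - 28) - 160)) = 1/(3661 + (42 - 160)) = 1/(3661 - 118) = 1/3543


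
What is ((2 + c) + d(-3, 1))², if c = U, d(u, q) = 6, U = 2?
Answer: 100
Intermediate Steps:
c = 2
((2 + c) + d(-3, 1))² = ((2 + 2) + 6)² = (4 + 6)² = 10² = 100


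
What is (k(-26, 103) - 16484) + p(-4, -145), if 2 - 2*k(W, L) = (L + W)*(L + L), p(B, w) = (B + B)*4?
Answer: -24446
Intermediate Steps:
p(B, w) = 8*B (p(B, w) = (2*B)*4 = 8*B)
k(W, L) = 1 - L*(L + W) (k(W, L) = 1 - (L + W)*(L + L)/2 = 1 - (L + W)*2*L/2 = 1 - L*(L + W))
(k(-26, 103) - 16484) + p(-4, -145) = ((1 - 1*103**2 - 1*103*(-26)) - 16484) + 8*(-4) = ((1 - 1*10609 + 2678) - 16484) - 32 = ((1 - 10609 + 2678) - 16484) - 32 = (-7930 - 16484) - 32 = -24414 - 32 = -24446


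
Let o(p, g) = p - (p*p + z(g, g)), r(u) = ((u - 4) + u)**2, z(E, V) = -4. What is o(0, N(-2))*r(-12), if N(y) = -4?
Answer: 3136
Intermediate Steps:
r(u) = (-4 + 2*u)**2 (r(u) = ((-4 + u) + u)**2 = (-4 + 2*u)**2)
o(p, g) = 4 + p - p**2 (o(p, g) = p - (p*p - 4) = p - (p**2 - 4) = p - (-4 + p**2) = p + (4 - p**2) = 4 + p - p**2)
o(0, N(-2))*r(-12) = (4 + 0 - 1*0**2)*(4*(-2 - 12)**2) = (4 + 0 - 1*0)*(4*(-14)**2) = (4 + 0 + 0)*(4*196) = 4*784 = 3136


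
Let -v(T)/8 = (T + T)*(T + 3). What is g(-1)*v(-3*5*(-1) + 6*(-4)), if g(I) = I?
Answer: 864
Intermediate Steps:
v(T) = -16*T*(3 + T) (v(T) = -8*(T + T)*(T + 3) = -8*2*T*(3 + T) = -16*T*(3 + T))
g(-1)*v(-3*5*(-1) + 6*(-4)) = -(-16)*(-3*5*(-1) + 6*(-4))*(3 + (-3*5*(-1) + 6*(-4))) = -(-16)*(-15*(-1) - 24)*(3 + (-15*(-1) - 24)) = -(-16)*(15 - 24)*(3 + (15 - 24)) = -(-16)*(-9)*(3 - 9) = -(-16)*(-9)*(-6) = -1*(-864) = 864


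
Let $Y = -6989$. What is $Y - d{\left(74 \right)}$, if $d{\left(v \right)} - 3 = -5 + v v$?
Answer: $-12463$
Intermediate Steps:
$d{\left(v \right)} = -2 + v^{2}$ ($d{\left(v \right)} = 3 + \left(-5 + v v\right) = 3 + \left(-5 + v^{2}\right) = -2 + v^{2}$)
$Y - d{\left(74 \right)} = -6989 - \left(-2 + 74^{2}\right) = -6989 - \left(-2 + 5476\right) = -6989 - 5474 = -12463$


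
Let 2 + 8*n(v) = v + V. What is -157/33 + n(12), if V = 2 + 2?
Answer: -397/132 ≈ -3.0076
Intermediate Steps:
V = 4
n(v) = 1/4 + v/8 (n(v) = -1/4 + (v + 4)/8 = -1/4 + (4 + v)/8 = -1/4 + (1/2 + v/8) = 1/4 + v/8)
-157/33 + n(12) = -157/33 + (1/4 + (1/8)*12) = (1/33)*(-157) + (1/4 + 3/2) = -157/33 + 7/4 = -397/132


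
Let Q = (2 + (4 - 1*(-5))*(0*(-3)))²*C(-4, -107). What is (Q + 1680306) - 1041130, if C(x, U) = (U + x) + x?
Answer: 638716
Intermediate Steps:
C(x, U) = U + 2*x
Q = -460 (Q = (2 + (4 - 1*(-5))*(0*(-3)))²*(-107 + 2*(-4)) = (2 + (4 + 5)*0)²*(-107 - 8) = (2 + 9*0)²*(-115) = (2 + 0)²*(-115) = 2²*(-115) = 4*(-115) = -460)
(Q + 1680306) - 1041130 = (-460 + 1680306) - 1041130 = 1679846 - 1041130 = 638716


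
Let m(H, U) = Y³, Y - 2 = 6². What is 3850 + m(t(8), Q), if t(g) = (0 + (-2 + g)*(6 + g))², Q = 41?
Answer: 58722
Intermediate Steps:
t(g) = (-2 + g)²*(6 + g)² (t(g) = ((-2 + g)*(6 + g))² = (-2 + g)²*(6 + g)²)
Y = 38 (Y = 2 + 6² = 2 + 36 = 38)
m(H, U) = 54872 (m(H, U) = 38³ = 54872)
3850 + m(t(8), Q) = 3850 + 54872 = 58722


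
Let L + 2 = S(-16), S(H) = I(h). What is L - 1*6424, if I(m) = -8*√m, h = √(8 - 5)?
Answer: -6426 - 8*3^(¼) ≈ -6436.5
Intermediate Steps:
h = √3 ≈ 1.7320
S(H) = -8*3^(¼)
L = -2 - 8*3^(¼) ≈ -12.529
L - 1*6424 = (-2 - 8*3^(¼)) - 1*6424 = (-2 - 8*3^(¼)) - 6424 = -6426 - 8*3^(¼)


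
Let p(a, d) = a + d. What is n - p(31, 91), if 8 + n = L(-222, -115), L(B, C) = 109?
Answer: -21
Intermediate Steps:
n = 101 (n = -8 + 109 = 101)
n - p(31, 91) = 101 - (31 + 91) = 101 - 1*122 = 101 - 122 = -21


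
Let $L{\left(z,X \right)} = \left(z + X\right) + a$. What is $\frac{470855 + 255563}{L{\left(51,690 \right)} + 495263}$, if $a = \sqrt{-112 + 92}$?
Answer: $\frac{90076558418}{61504992009} - \frac{363209 i \sqrt{5}}{61504992009} \approx 1.4645 - 1.3205 \cdot 10^{-5} i$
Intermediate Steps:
$a = 2 i \sqrt{5}$ ($a = \sqrt{-20} = 2 i \sqrt{5} \approx 4.4721 i$)
$L{\left(z,X \right)} = X + z + 2 i \sqrt{5}$ ($L{\left(z,X \right)} = \left(z + X\right) + 2 i \sqrt{5} = \left(X + z\right) + 2 i \sqrt{5} = X + z + 2 i \sqrt{5}$)
$\frac{470855 + 255563}{L{\left(51,690 \right)} + 495263} = \frac{470855 + 255563}{\left(690 + 51 + 2 i \sqrt{5}\right) + 495263} = \frac{726418}{\left(741 + 2 i \sqrt{5}\right) + 495263} = \frac{726418}{496004 + 2 i \sqrt{5}}$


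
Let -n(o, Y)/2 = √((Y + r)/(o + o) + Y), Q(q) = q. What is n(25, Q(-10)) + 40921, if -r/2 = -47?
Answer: 40921 - 8*I*√13/5 ≈ 40921.0 - 5.7689*I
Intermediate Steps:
r = 94 (r = -2*(-47) = 94)
n(o, Y) = -2*√(Y + (94 + Y)/(2*o)) (n(o, Y) = -2*√((Y + 94)/(o + o) + Y) = -2*√((94 + Y)/((2*o)) + Y) = -2*√((94 + Y)*(1/(2*o)) + Y) = -2*√((94 + Y)/(2*o) + Y) = -2*√(Y + (94 + Y)/(2*o)))
n(25, Q(-10)) + 40921 = -√2*√((94 - 10 + 2*(-10)*25)/25) + 40921 = -√2*√((94 - 10 - 500)/25) + 40921 = -√2*√((1/25)*(-416)) + 40921 = -√2*√(-416/25) + 40921 = -√2*4*I*√26/5 + 40921 = -8*I*√13/5 + 40921 = 40921 - 8*I*√13/5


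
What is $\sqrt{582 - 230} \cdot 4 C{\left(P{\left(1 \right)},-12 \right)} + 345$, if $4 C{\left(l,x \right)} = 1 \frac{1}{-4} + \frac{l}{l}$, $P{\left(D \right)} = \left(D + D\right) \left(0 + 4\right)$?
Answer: $345 + 3 \sqrt{22} \approx 359.07$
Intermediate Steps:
$P{\left(D \right)} = 8 D$ ($P{\left(D \right)} = 2 D 4 = 8 D$)
$C{\left(l,x \right)} = \frac{3}{16}$ ($C{\left(l,x \right)} = \frac{1 \frac{1}{-4} + \frac{l}{l}}{4} = \frac{1 \left(- \frac{1}{4}\right) + 1}{4} = \frac{- \frac{1}{4} + 1}{4} = \frac{1}{4} \cdot \frac{3}{4} = \frac{3}{16}$)
$\sqrt{582 - 230} \cdot 4 C{\left(P{\left(1 \right)},-12 \right)} + 345 = \sqrt{582 - 230} \cdot 4 \cdot \frac{3}{16} + 345 = \sqrt{352} \cdot \frac{3}{4} + 345 = 4 \sqrt{22} \cdot \frac{3}{4} + 345 = 3 \sqrt{22} + 345 = 345 + 3 \sqrt{22}$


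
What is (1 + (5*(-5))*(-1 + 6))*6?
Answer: -744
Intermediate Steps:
(1 + (5*(-5))*(-1 + 6))*6 = (1 - 25*5)*6 = (1 - 125)*6 = -124*6 = -744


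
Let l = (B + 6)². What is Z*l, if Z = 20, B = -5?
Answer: 20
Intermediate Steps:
l = 1 (l = (-5 + 6)² = 1² = 1)
Z*l = 20*1 = 20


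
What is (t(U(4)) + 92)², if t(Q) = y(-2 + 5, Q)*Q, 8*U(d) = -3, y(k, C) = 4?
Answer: 32761/4 ≈ 8190.3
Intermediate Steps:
U(d) = -3/8 (U(d) = (⅛)*(-3) = -3/8)
t(Q) = 4*Q
(t(U(4)) + 92)² = (4*(-3/8) + 92)² = (-3/2 + 92)² = (181/2)² = 32761/4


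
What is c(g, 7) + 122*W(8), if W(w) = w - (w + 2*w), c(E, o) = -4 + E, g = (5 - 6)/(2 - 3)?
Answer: -1955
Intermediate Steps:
g = 1 (g = -1/(-1) = -1*(-1) = 1)
W(w) = -2*w (W(w) = w - 3*w = -2*w)
c(g, 7) + 122*W(8) = (-4 + 1) + 122*(-2*8) = -3 + 122*(-16) = -3 - 1952 = -1955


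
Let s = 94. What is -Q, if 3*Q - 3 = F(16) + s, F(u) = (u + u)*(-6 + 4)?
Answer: -11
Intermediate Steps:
F(u) = -4*u (F(u) = (2*u)*(-2) = -4*u)
Q = 11 (Q = 1 + (-4*16 + 94)/3 = 1 + (-64 + 94)/3 = 1 + (⅓)*30 = 1 + 10 = 11)
-Q = -1*11 = -11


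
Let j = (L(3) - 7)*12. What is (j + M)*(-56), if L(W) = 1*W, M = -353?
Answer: 22456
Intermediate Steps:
L(W) = W
j = -48 (j = (3 - 7)*12 = -4*12 = -48)
(j + M)*(-56) = (-48 - 353)*(-56) = -401*(-56) = 22456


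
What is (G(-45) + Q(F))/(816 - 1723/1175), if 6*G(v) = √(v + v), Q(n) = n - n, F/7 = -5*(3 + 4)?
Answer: 1175*I*√10/1914154 ≈ 0.0019412*I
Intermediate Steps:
F = -245 (F = 7*(-5*(3 + 4)) = 7*(-5*7) = 7*(-35) = -245)
Q(n) = 0
G(v) = √2*√v/6 (G(v) = √(v + v)/6 = √(2*v)/6 = (√2*√v)/6 = √2*√v/6)
(G(-45) + Q(F))/(816 - 1723/1175) = (√2*√(-45)/6 + 0)/(816 - 1723/1175) = (√2*(3*I*√5)/6 + 0)/(816 - 1723*1/1175) = (I*√10/2 + 0)/(816 - 1723/1175) = (I*√10/2)/(957077/1175) = (I*√10/2)*(1175/957077) = 1175*I*√10/1914154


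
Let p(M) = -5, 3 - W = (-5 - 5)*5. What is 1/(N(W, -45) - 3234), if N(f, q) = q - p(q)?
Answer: -1/3274 ≈ -0.00030544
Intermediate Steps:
W = 53 (W = 3 - (-5 - 5)*5 = 3 - (-10)*5 = 3 - 1*(-50) = 3 + 50 = 53)
N(f, q) = 5 + q (N(f, q) = q - 1*(-5) = q + 5 = 5 + q)
1/(N(W, -45) - 3234) = 1/((5 - 45) - 3234) = 1/(-40 - 3234) = 1/(-3274) = -1/3274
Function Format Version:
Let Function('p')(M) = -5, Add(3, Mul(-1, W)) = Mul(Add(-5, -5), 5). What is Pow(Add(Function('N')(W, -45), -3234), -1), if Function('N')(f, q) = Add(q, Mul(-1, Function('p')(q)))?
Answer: Rational(-1, 3274) ≈ -0.00030544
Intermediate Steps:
W = 53 (W = Add(3, Mul(-1, Mul(Add(-5, -5), 5))) = Add(3, Mul(-1, Mul(-10, 5))) = Add(3, Mul(-1, -50)) = Add(3, 50) = 53)
Function('N')(f, q) = Add(5, q) (Function('N')(f, q) = Add(q, Mul(-1, -5)) = Add(q, 5) = Add(5, q))
Pow(Add(Function('N')(W, -45), -3234), -1) = Pow(Add(Add(5, -45), -3234), -1) = Pow(Add(-40, -3234), -1) = Pow(-3274, -1) = Rational(-1, 3274)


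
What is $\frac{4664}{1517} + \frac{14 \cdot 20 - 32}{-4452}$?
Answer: $\frac{5096978}{1688421} \approx 3.0188$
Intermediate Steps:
$\frac{4664}{1517} + \frac{14 \cdot 20 - 32}{-4452} = 4664 \cdot \frac{1}{1517} + \left(280 - 32\right) \left(- \frac{1}{4452}\right) = \frac{4664}{1517} + 248 \left(- \frac{1}{4452}\right) = \frac{4664}{1517} - \frac{62}{1113} = \frac{5096978}{1688421}$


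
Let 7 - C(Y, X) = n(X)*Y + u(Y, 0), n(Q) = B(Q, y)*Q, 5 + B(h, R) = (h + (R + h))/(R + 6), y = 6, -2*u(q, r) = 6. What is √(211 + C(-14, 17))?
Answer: I*√1581/3 ≈ 13.254*I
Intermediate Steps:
u(q, r) = -3 (u(q, r) = -½*6 = -3)
B(h, R) = -5 + (R + 2*h)/(6 + R) (B(h, R) = -5 + (h + (R + h))/(R + 6) = -5 + (R + 2*h)/(6 + R))
n(Q) = Q*(-9/2 + Q/6) (n(Q) = (2*(-15 + Q - 2*6)/(6 + 6))*Q = (2*(-15 + Q - 12)/12)*Q = (2*(1/12)*(-27 + Q))*Q = (-9/2 + Q/6)*Q = Q*(-9/2 + Q/6))
C(Y, X) = 10 - X*Y*(-27 + X)/6 (C(Y, X) = 7 - ((X*(-27 + X)/6)*Y - 3) = 7 - (X*Y*(-27 + X)/6 - 3) = 7 - (-3 + X*Y*(-27 + X)/6) = 7 + (3 - X*Y*(-27 + X)/6) = 10 - X*Y*(-27 + X)/6)
√(211 + C(-14, 17)) = √(211 + (10 - ⅙*17*(-14)*(-27 + 17))) = √(211 + (10 - ⅙*17*(-14)*(-10))) = √(211 + (10 - 1190/3)) = √(211 - 1160/3) = √(-527/3) = I*√1581/3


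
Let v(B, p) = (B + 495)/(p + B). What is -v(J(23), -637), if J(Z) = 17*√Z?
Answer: 160981/199561 + 9622*√23/199561 ≈ 1.0379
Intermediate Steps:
v(B, p) = (495 + B)/(B + p)
-v(J(23), -637) = -(495 + 17*√23)/(17*√23 - 637) = -(495 + 17*√23)/(-637 + 17*√23)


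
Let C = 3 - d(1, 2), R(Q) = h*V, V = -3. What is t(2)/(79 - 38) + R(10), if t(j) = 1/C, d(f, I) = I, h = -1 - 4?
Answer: 616/41 ≈ 15.024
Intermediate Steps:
h = -5
R(Q) = 15 (R(Q) = -5*(-3) = 15)
C = 1 (C = 3 - 1*2 = 3 - 2 = 1)
t(j) = 1 (t(j) = 1/1 = 1)
t(2)/(79 - 38) + R(10) = 1/(79 - 38) + 15 = 1/41 + 15 = 616/41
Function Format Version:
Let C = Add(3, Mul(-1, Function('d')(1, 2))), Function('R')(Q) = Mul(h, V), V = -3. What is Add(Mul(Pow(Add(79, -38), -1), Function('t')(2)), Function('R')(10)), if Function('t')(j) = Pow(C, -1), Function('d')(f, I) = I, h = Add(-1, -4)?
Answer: Rational(616, 41) ≈ 15.024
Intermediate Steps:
h = -5
Function('R')(Q) = 15 (Function('R')(Q) = Mul(-5, -3) = 15)
C = 1 (C = Add(3, Mul(-1, 2)) = Add(3, -2) = 1)
Function('t')(j) = 1 (Function('t')(j) = Pow(1, -1) = 1)
Add(Mul(Pow(Add(79, -38), -1), Function('t')(2)), Function('R')(10)) = Add(Mul(Pow(Add(79, -38), -1), 1), 15) = Add(Mul(Pow(41, -1), 1), 15) = Add(Mul(Rational(1, 41), 1), 15) = Add(Rational(1, 41), 15) = Rational(616, 41)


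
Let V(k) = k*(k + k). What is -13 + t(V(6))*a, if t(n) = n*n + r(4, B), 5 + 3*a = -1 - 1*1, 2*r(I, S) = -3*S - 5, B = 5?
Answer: -36257/3 ≈ -12086.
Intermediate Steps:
V(k) = 2*k**2 (V(k) = k*(2*k) = 2*k**2)
r(I, S) = -5/2 - 3*S/2 (r(I, S) = (-3*S - 5)/2 = (-5 - 3*S)/2 = -5/2 - 3*S/2)
a = -7/3 (a = -5/3 + (-1 - 1*1)/3 = -5/3 + (-1 - 1)/3 = -5/3 + (1/3)*(-2) = -5/3 - 2/3 = -7/3 ≈ -2.3333)
t(n) = -10 + n**2 (t(n) = n*n + (-5/2 - 3/2*5) = n**2 + (-5/2 - 15/2) = n**2 - 10 = -10 + n**2)
-13 + t(V(6))*a = -13 + (-10 + (2*6**2)**2)*(-7/3) = -13 + (-10 + (2*36)**2)*(-7/3) = -13 + (-10 + 72**2)*(-7/3) = -13 + (-10 + 5184)*(-7/3) = -13 + 5174*(-7/3) = -13 - 36218/3 = -36257/3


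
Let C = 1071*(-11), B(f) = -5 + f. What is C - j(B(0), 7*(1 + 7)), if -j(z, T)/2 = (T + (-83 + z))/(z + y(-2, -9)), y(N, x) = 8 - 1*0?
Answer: -35407/3 ≈ -11802.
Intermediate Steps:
y(N, x) = 8 (y(N, x) = 8 + 0 = 8)
j(z, T) = -2*(-83 + T + z)/(8 + z) (j(z, T) = -2*(T + (-83 + z))/(z + 8) = -2*(-83 + T + z)/(8 + z))
C = -11781
C - j(B(0), 7*(1 + 7)) = -11781 - 2*(83 - 7*(1 + 7) - (-5 + 0))/(8 + (-5 + 0)) = -11781 - 2*(83 - 7*8 - 1*(-5))/(8 - 5) = -11781 - 2*(83 - 1*56 + 5)/3 = -11781 - 2*(83 - 56 + 5)/3 = -11781 - 2*32/3 = -11781 - 1*64/3 = -11781 - 64/3 = -35407/3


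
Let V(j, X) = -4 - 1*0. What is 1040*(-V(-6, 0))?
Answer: 4160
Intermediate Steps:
V(j, X) = -4 (V(j, X) = -4 + 0 = -4)
1040*(-V(-6, 0)) = 1040*(-1*(-4)) = 1040*4 = 4160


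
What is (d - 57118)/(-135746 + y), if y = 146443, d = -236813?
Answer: -293931/10697 ≈ -27.478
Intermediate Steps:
(d - 57118)/(-135746 + y) = (-236813 - 57118)/(-135746 + 146443) = -293931/10697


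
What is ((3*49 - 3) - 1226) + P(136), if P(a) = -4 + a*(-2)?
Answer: -1358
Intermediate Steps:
P(a) = -4 - 2*a
((3*49 - 3) - 1226) + P(136) = ((3*49 - 3) - 1226) + (-4 - 2*136) = ((147 - 3) - 1226) + (-4 - 272) = (144 - 1226) - 276 = -1082 - 276 = -1358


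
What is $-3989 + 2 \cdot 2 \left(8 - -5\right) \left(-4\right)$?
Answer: $-4197$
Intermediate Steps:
$-3989 + 2 \cdot 2 \left(8 - -5\right) \left(-4\right) = -3989 + 4 \left(8 + 5\right) \left(-4\right) = -3989 + 4 \cdot 13 \left(-4\right) = -3989 + 52 \left(-4\right) = -3989 - 208 = -4197$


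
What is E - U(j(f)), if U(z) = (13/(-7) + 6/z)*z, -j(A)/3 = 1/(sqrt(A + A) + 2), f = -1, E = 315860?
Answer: 2210965/7 + 13*I*sqrt(2)/14 ≈ 3.1585e+5 + 1.3132*I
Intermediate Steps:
j(A) = -3/(2 + sqrt(2)*sqrt(A)) (j(A) = -3/(sqrt(A + A) + 2) = -3/(sqrt(2*A) + 2) = -3/(sqrt(2)*sqrt(A) + 2) = -3/(2 + sqrt(2)*sqrt(A)))
U(z) = z*(-13/7 + 6/z) (U(z) = (13*(-1/7) + 6/z)*z = (-13/7 + 6/z)*z = z*(-13/7 + 6/z))
E - U(j(f)) = 315860 - (6 - (-39)/(7*(2 + sqrt(2)*sqrt(-1)))) = 315860 - (6 - (-39)/(7*(2 + sqrt(2)*I))) = 315860 - (6 - (-39)/(7*(2 + I*sqrt(2)))) = 315860 - (6 + 39/(7*(2 + I*sqrt(2)))) = 315860 + (-6 - 39/(7*(2 + I*sqrt(2)))) = 315854 - 39/(7*(2 + I*sqrt(2)))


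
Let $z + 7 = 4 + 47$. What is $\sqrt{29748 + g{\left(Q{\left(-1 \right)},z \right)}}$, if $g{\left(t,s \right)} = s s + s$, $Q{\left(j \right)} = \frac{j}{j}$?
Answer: $4 \sqrt{1983} \approx 178.12$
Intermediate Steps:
$z = 44$ ($z = -7 + \left(4 + 47\right) = -7 + 51 = 44$)
$Q{\left(j \right)} = 1$
$g{\left(t,s \right)} = s + s^{2}$ ($g{\left(t,s \right)} = s^{2} + s = s + s^{2}$)
$\sqrt{29748 + g{\left(Q{\left(-1 \right)},z \right)}} = \sqrt{29748 + 44 \left(1 + 44\right)} = \sqrt{29748 + 44 \cdot 45} = \sqrt{29748 + 1980} = \sqrt{31728} = 4 \sqrt{1983}$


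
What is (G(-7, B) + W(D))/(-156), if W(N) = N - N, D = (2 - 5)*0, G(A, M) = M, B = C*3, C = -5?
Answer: 5/52 ≈ 0.096154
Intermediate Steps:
B = -15 (B = -5*3 = -15)
D = 0 (D = -3*0 = 0)
W(N) = 0
(G(-7, B) + W(D))/(-156) = (-15 + 0)/(-156) = -1/156*(-15) = 5/52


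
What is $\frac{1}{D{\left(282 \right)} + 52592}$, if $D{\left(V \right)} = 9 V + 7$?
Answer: $\frac{1}{55137} \approx 1.8137 \cdot 10^{-5}$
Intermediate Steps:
$D{\left(V \right)} = 7 + 9 V$
$\frac{1}{D{\left(282 \right)} + 52592} = \frac{1}{\left(7 + 9 \cdot 282\right) + 52592} = \frac{1}{\left(7 + 2538\right) + 52592} = \frac{1}{2545 + 52592} = \frac{1}{55137}$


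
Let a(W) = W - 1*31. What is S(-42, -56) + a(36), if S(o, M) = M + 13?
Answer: -38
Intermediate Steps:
a(W) = -31 + W (a(W) = W - 31 = -31 + W)
S(o, M) = 13 + M
S(-42, -56) + a(36) = (13 - 56) + (-31 + 36) = -43 + 5 = -38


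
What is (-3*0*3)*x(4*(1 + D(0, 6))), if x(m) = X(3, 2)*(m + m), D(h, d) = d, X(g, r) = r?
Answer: 0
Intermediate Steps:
x(m) = 4*m (x(m) = 2*(m + m) = 2*(2*m) = 4*m)
(-3*0*3)*x(4*(1 + D(0, 6))) = (-3*0*3)*(4*(4*(1 + 6))) = (0*3)*(4*(4*7)) = 0*(4*28) = 0*112 = 0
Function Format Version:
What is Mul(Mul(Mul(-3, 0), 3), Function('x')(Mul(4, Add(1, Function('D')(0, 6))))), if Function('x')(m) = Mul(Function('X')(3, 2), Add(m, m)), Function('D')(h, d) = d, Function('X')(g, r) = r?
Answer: 0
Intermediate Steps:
Function('x')(m) = Mul(4, m) (Function('x')(m) = Mul(2, Add(m, m)) = Mul(2, Mul(2, m)) = Mul(4, m))
Mul(Mul(Mul(-3, 0), 3), Function('x')(Mul(4, Add(1, Function('D')(0, 6))))) = Mul(Mul(Mul(-3, 0), 3), Mul(4, Mul(4, Add(1, 6)))) = Mul(Mul(0, 3), Mul(4, Mul(4, 7))) = Mul(0, Mul(4, 28)) = Mul(0, 112) = 0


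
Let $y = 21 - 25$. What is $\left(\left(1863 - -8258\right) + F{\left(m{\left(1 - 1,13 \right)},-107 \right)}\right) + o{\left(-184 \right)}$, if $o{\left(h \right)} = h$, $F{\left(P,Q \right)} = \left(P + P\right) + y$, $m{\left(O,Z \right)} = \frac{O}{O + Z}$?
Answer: $9933$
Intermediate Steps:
$y = -4$ ($y = 21 - 25 = -4$)
$F{\left(P,Q \right)} = -4 + 2 P$ ($F{\left(P,Q \right)} = \left(P + P\right) - 4 = 2 P - 4 = -4 + 2 P$)
$\left(\left(1863 - -8258\right) + F{\left(m{\left(1 - 1,13 \right)},-107 \right)}\right) + o{\left(-184 \right)} = \left(\left(1863 - -8258\right) - \left(4 - 2 \frac{1 - 1}{\left(1 - 1\right) + 13}\right)\right) - 184 = \left(\left(1863 + 8258\right) - \left(4 - 2 \frac{1 - 1}{\left(1 - 1\right) + 13}\right)\right) - 184 = \left(10121 - \left(4 - 2 \frac{0}{0 + 13}\right)\right) - 184 = \left(10121 - \left(4 - 2 \cdot \frac{0}{13}\right)\right) - 184 = \left(10121 - \left(4 - 2 \cdot 0 \cdot \frac{1}{13}\right)\right) - 184 = \left(10121 + \left(-4 + 2 \cdot 0\right)\right) - 184 = \left(10121 + \left(-4 + 0\right)\right) - 184 = \left(10121 - 4\right) - 184 = 10117 - 184 = 9933$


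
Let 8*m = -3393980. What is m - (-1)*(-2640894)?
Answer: -6130283/2 ≈ -3.0651e+6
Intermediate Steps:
m = -848495/2 (m = (1/8)*(-3393980) = -848495/2 ≈ -4.2425e+5)
m - (-1)*(-2640894) = -848495/2 - (-1)*(-2640894) = -848495/2 - 1*2640894 = -848495/2 - 2640894 = -6130283/2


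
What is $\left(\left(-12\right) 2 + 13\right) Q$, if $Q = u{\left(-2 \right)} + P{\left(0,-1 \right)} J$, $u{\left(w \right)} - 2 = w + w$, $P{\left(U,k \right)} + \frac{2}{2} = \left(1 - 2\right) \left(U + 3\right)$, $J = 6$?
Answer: $286$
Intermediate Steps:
$P{\left(U,k \right)} = -4 - U$ ($P{\left(U,k \right)} = -1 + \left(1 - 2\right) \left(U + 3\right) = -1 - \left(3 + U\right) = -4 - U$)
$u{\left(w \right)} = 2 + 2 w$ ($u{\left(w \right)} = 2 + \left(w + w\right) = 2 + 2 w$)
$Q = -26$ ($Q = \left(2 + 2 \left(-2\right)\right) + \left(-4 - 0\right) 6 = \left(2 - 4\right) + \left(-4 + 0\right) 6 = -2 - 24 = -26$)
$\left(\left(-12\right) 2 + 13\right) Q = \left(\left(-12\right) 2 + 13\right) \left(-26\right) = \left(-24 + 13\right) \left(-26\right) = \left(-11\right) \left(-26\right) = 286$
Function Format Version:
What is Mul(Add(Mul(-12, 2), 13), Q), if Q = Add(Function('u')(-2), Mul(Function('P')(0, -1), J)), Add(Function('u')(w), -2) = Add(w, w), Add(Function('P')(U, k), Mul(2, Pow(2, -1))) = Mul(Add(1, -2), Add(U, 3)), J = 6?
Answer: 286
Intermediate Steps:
Function('P')(U, k) = Add(-4, Mul(-1, U)) (Function('P')(U, k) = Add(-1, Mul(Add(1, -2), Add(U, 3))) = Add(-1, Mul(-1, Add(3, U))) = Add(-1, Add(-3, Mul(-1, U))) = Add(-4, Mul(-1, U)))
Function('u')(w) = Add(2, Mul(2, w)) (Function('u')(w) = Add(2, Add(w, w)) = Add(2, Mul(2, w)))
Q = -26 (Q = Add(Add(2, Mul(2, -2)), Mul(Add(-4, Mul(-1, 0)), 6)) = Add(Add(2, -4), Mul(Add(-4, 0), 6)) = Add(-2, Mul(-4, 6)) = Add(-2, -24) = -26)
Mul(Add(Mul(-12, 2), 13), Q) = Mul(Add(Mul(-12, 2), 13), -26) = Mul(Add(-24, 13), -26) = Mul(-11, -26) = 286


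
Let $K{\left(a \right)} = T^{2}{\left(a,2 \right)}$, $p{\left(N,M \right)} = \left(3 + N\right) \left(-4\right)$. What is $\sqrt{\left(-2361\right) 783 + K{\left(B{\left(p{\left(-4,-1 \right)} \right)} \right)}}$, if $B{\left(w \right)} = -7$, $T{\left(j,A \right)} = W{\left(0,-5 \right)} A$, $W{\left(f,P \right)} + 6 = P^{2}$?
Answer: $i \sqrt{1847219} \approx 1359.1 i$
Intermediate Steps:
$W{\left(f,P \right)} = -6 + P^{2}$
$p{\left(N,M \right)} = -12 - 4 N$
$T{\left(j,A \right)} = 19 A$ ($T{\left(j,A \right)} = \left(-6 + \left(-5\right)^{2}\right) A = \left(-6 + 25\right) A = 19 A$)
$K{\left(a \right)} = 1444$ ($K{\left(a \right)} = \left(19 \cdot 2\right)^{2} = 38^{2} = 1444$)
$\sqrt{\left(-2361\right) 783 + K{\left(B{\left(p{\left(-4,-1 \right)} \right)} \right)}} = \sqrt{\left(-2361\right) 783 + 1444} = \sqrt{-1848663 + 1444} = \sqrt{-1847219} = i \sqrt{1847219}$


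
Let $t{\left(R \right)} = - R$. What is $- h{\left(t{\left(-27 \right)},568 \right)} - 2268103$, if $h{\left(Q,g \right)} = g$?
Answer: $-2268671$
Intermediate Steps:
$- h{\left(t{\left(-27 \right)},568 \right)} - 2268103 = \left(-1\right) 568 - 2268103 = -568 - 2268103 = -2268671$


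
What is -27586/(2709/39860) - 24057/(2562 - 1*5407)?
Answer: -3128234125787/7707105 ≈ -4.0589e+5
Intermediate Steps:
-27586/(2709/39860) - 24057/(2562 - 1*5407) = -27586/(2709*(1/39860)) - 24057/(2562 - 5407) = -27586/2709/39860 - 24057/(-2845) = -27586*39860/2709 - 24057*(-1/2845) = -1099577960/2709 + 24057/2845 = -3128234125787/7707105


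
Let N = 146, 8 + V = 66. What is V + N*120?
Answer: 17578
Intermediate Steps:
V = 58 (V = -8 + 66 = 58)
V + N*120 = 58 + 146*120 = 58 + 17520 = 17578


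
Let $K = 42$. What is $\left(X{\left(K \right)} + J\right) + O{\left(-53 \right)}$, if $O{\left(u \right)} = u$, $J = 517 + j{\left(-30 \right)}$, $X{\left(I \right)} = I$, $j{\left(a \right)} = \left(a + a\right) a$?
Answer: $2306$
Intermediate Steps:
$j{\left(a \right)} = 2 a^{2}$ ($j{\left(a \right)} = 2 a a = 2 a^{2}$)
$J = 2317$ ($J = 517 + 2 \left(-30\right)^{2} = 517 + 2 \cdot 900 = 517 + 1800 = 2317$)
$\left(X{\left(K \right)} + J\right) + O{\left(-53 \right)} = \left(42 + 2317\right) - 53 = 2359 - 53 = 2306$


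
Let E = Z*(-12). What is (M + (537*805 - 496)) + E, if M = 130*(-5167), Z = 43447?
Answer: -761285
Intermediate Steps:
E = -521364 (E = 43447*(-12) = -521364)
M = -671710
(M + (537*805 - 496)) + E = (-671710 + (537*805 - 496)) - 521364 = (-671710 + (432285 - 496)) - 521364 = (-671710 + 431789) - 521364 = -239921 - 521364 = -761285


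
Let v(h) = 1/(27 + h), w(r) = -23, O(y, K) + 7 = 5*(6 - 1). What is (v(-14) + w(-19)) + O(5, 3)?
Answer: -64/13 ≈ -4.9231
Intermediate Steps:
O(y, K) = 18 (O(y, K) = -7 + 5*(6 - 1) = -7 + 5*5 = -7 + 25 = 18)
(v(-14) + w(-19)) + O(5, 3) = (1/(27 - 14) - 23) + 18 = (1/13 - 23) + 18 = -298/13 + 18 = -64/13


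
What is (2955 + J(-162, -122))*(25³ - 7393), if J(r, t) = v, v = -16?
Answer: 24193848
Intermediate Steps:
J(r, t) = -16
(2955 + J(-162, -122))*(25³ - 7393) = (2955 - 16)*(25³ - 7393) = 2939*(15625 - 7393) = 2939*8232 = 24193848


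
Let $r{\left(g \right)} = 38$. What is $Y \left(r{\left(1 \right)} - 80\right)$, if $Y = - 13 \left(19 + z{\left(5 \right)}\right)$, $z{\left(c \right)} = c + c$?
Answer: $15834$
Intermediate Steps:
$z{\left(c \right)} = 2 c$
$Y = -377$ ($Y = - 13 \left(19 + 2 \cdot 5\right) = - 13 \left(19 + 10\right) = \left(-13\right) 29 = -377$)
$Y \left(r{\left(1 \right)} - 80\right) = - 377 \left(38 - 80\right) = \left(-377\right) \left(-42\right) = 15834$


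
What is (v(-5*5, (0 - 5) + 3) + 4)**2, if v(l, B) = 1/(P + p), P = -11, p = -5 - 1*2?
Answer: 5041/324 ≈ 15.559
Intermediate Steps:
p = -7 (p = -5 - 2 = -7)
v(l, B) = -1/18 (v(l, B) = 1/(-11 - 7) = 1/(-18) = -1/18)
(v(-5*5, (0 - 5) + 3) + 4)**2 = (-1/18 + 4)**2 = (71/18)**2 = 5041/324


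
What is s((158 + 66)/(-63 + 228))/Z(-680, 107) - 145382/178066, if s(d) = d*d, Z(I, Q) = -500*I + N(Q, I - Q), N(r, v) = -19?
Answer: -672822172943167/824087909954925 ≈ -0.81644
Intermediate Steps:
Z(I, Q) = -19 - 500*I (Z(I, Q) = -500*I - 19 = -19 - 500*I)
s(d) = d²
s((158 + 66)/(-63 + 228))/Z(-680, 107) - 145382/178066 = ((158 + 66)/(-63 + 228))²/(-19 - 500*(-680)) - 145382/178066 = (224/165)²/(-19 + 340000) - 145382*1/178066 = (224*(1/165))²/339981 - 72691/89033 = (224/165)²*(1/339981) - 72691/89033 = (50176/27225)*(1/339981) - 72691/89033 = 50176/9255982725 - 72691/89033 = -672822172943167/824087909954925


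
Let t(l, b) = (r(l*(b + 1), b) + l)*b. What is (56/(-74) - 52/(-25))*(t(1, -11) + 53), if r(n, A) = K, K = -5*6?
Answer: 455328/925 ≈ 492.25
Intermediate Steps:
K = -30
r(n, A) = -30
t(l, b) = b*(-30 + l) (t(l, b) = (-30 + l)*b = b*(-30 + l))
(56/(-74) - 52/(-25))*(t(1, -11) + 53) = (56/(-74) - 52/(-25))*(-11*(-30 + 1) + 53) = (56*(-1/74) - 52*(-1/25))*(-11*(-29) + 53) = (-28/37 + 52/25)*(319 + 53) = (1224/925)*372 = 455328/925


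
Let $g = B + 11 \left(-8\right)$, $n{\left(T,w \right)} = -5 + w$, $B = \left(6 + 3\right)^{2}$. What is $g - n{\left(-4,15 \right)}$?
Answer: $-17$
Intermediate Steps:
$B = 81$ ($B = 9^{2} = 81$)
$g = -7$ ($g = 81 + 11 \left(-8\right) = 81 - 88 = -7$)
$g - n{\left(-4,15 \right)} = -7 - \left(-5 + 15\right) = -7 - 10 = -17$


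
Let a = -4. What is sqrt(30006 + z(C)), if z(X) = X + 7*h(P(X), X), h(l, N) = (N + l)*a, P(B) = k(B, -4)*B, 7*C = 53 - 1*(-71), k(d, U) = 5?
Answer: sqrt(1325338)/7 ≈ 164.46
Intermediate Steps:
C = 124/7 (C = (53 - 1*(-71))/7 = (53 + 71)/7 = (1/7)*124 = 124/7 ≈ 17.714)
P(B) = 5*B
h(l, N) = -4*N - 4*l (h(l, N) = (N + l)*(-4) = -4*N - 4*l)
z(X) = -167*X (z(X) = X + 7*(-4*X - 20*X) = X + 7*(-24*X) = X - 168*X = -167*X)
sqrt(30006 + z(C)) = sqrt(30006 - 167*124/7) = sqrt(30006 - 20708/7) = sqrt(189334/7) = sqrt(1325338)/7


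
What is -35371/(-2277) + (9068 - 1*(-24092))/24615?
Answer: 7008611/415173 ≈ 16.881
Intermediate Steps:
-35371/(-2277) + (9068 - 1*(-24092))/24615 = -35371*(-1/2277) + (9068 + 24092)*(1/24615) = 35371/2277 + 33160*(1/24615) = 35371/2277 + 6632/4923 = 7008611/415173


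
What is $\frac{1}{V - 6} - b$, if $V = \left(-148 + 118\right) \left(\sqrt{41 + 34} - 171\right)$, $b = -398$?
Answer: $\frac{868564981}{2182323} + \frac{25 \sqrt{3}}{4364646} \approx 398.0$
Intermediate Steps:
$V = 5130 - 150 \sqrt{3}$ ($V = - 30 \left(\sqrt{75} - 171\right) = - 30 \left(5 \sqrt{3} - 171\right) = - 30 \left(-171 + 5 \sqrt{3}\right) = 5130 - 150 \sqrt{3} \approx 4870.2$)
$\frac{1}{V - 6} - b = \frac{1}{\left(5130 - 150 \sqrt{3}\right) - 6} - -398 = \frac{1}{5124 - 150 \sqrt{3}} + 398 = 398 + \frac{1}{5124 - 150 \sqrt{3}}$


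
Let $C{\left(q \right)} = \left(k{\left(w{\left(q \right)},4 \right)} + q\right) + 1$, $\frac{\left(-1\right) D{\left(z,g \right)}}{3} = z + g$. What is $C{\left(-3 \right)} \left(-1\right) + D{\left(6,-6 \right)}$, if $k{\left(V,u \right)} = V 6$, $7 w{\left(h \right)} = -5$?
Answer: $\frac{44}{7} \approx 6.2857$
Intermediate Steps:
$w{\left(h \right)} = - \frac{5}{7}$ ($w{\left(h \right)} = \frac{1}{7} \left(-5\right) = - \frac{5}{7}$)
$k{\left(V,u \right)} = 6 V$
$D{\left(z,g \right)} = - 3 g - 3 z$ ($D{\left(z,g \right)} = - 3 \left(z + g\right) = - 3 \left(g + z\right) = - 3 g - 3 z$)
$C{\left(q \right)} = - \frac{23}{7} + q$ ($C{\left(q \right)} = \left(6 \left(- \frac{5}{7}\right) + q\right) + 1 = \left(- \frac{30}{7} + q\right) + 1 = - \frac{23}{7} + q$)
$C{\left(-3 \right)} \left(-1\right) + D{\left(6,-6 \right)} = \left(- \frac{23}{7} - 3\right) \left(-1\right) - 0 = \left(- \frac{44}{7}\right) \left(-1\right) + \left(18 - 18\right) = \frac{44}{7} + 0 = \frac{44}{7}$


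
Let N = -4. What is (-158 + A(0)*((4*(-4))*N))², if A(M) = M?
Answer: 24964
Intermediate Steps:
(-158 + A(0)*((4*(-4))*N))² = (-158 + 0*((4*(-4))*(-4)))² = (-158 + 0*(-16*(-4)))² = (-158 + 0*64)² = (-158 + 0)² = (-158)² = 24964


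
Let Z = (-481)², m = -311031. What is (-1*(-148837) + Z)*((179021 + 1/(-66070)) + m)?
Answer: -1658024601359399/33035 ≈ -5.0190e+10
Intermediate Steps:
Z = 231361
(-1*(-148837) + Z)*((179021 + 1/(-66070)) + m) = (-1*(-148837) + 231361)*((179021 + 1/(-66070)) - 311031) = (148837 + 231361)*((179021 - 1/66070) - 311031) = 380198*(11827917469/66070 - 311031) = 380198*(-8721900701/66070) = -1658024601359399/33035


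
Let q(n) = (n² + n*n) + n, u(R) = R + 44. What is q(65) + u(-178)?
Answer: 8381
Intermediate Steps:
u(R) = 44 + R
q(n) = n + 2*n² (q(n) = (n² + n²) + n = 2*n² + n = n + 2*n²)
q(65) + u(-178) = 65*(1 + 2*65) + (44 - 178) = 65*(1 + 130) - 134 = 65*131 - 134 = 8515 - 134 = 8381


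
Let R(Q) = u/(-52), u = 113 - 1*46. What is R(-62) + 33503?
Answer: 1742089/52 ≈ 33502.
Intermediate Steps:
u = 67 (u = 113 - 46 = 67)
R(Q) = -67/52 (R(Q) = 67/(-52) = 67*(-1/52) = -67/52)
R(-62) + 33503 = -67/52 + 33503 = 1742089/52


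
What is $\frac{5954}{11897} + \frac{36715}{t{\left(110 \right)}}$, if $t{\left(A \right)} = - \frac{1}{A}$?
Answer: $- \frac{48047813096}{11897} \approx -4.0386 \cdot 10^{6}$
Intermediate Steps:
$\frac{5954}{11897} + \frac{36715}{t{\left(110 \right)}} = \frac{5954}{11897} + \frac{36715}{\left(-1\right) \frac{1}{110}} = 5954 \cdot \frac{1}{11897} + \frac{36715}{\left(-1\right) \frac{1}{110}} = \frac{5954}{11897} + \frac{36715}{- \frac{1}{110}} = \frac{5954}{11897} + 36715 \left(-110\right) = \frac{5954}{11897} - 4038650 = - \frac{48047813096}{11897}$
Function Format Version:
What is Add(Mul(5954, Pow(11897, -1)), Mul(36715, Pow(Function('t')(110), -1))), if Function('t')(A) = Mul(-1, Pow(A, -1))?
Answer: Rational(-48047813096, 11897) ≈ -4.0386e+6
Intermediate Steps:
Add(Mul(5954, Pow(11897, -1)), Mul(36715, Pow(Function('t')(110), -1))) = Add(Mul(5954, Pow(11897, -1)), Mul(36715, Pow(Mul(-1, Pow(110, -1)), -1))) = Add(Mul(5954, Rational(1, 11897)), Mul(36715, Pow(Mul(-1, Rational(1, 110)), -1))) = Add(Rational(5954, 11897), Mul(36715, Pow(Rational(-1, 110), -1))) = Add(Rational(5954, 11897), Mul(36715, -110)) = Add(Rational(5954, 11897), -4038650) = Rational(-48047813096, 11897)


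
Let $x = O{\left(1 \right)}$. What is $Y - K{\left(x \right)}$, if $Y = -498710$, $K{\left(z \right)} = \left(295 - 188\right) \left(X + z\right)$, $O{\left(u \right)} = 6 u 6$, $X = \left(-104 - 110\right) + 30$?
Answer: $-482874$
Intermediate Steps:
$X = -184$ ($X = -214 + 30 = -184$)
$O{\left(u \right)} = 36 u$
$x = 36$ ($x = 36 \cdot 1 = 36$)
$K{\left(z \right)} = -19688 + 107 z$ ($K{\left(z \right)} = \left(295 - 188\right) \left(-184 + z\right) = 107 \left(-184 + z\right) = -19688 + 107 z$)
$Y - K{\left(x \right)} = -498710 - \left(-19688 + 107 \cdot 36\right) = -498710 - \left(-19688 + 3852\right) = -498710 - -15836 = -498710 + 15836 = -482874$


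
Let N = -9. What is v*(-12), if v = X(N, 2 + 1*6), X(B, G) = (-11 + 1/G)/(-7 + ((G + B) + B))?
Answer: -261/34 ≈ -7.6765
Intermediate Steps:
X(B, G) = (-11 + 1/G)/(-7 + G + 2*B) (X(B, G) = (-11 + 1/G)/(-7 + ((B + G) + B)) = (-11 + 1/G)/(-7 + (G + 2*B)) = (-11 + 1/G)/(-7 + G + 2*B))
v = 87/136 (v = (1 - 11*(2 + 1*6))/((2 + 1*6)*(-7 + (2 + 1*6) + 2*(-9))) = (1 - 11*(2 + 6))/((2 + 6)*(-7 + (2 + 6) - 18)) = (1 - 11*8)/(8*(-7 + 8 - 18)) = (1/8)*(1 - 88)/(-17) = (1/8)*(-1/17)*(-87) = 87/136 ≈ 0.63971)
v*(-12) = (87/136)*(-12) = -261/34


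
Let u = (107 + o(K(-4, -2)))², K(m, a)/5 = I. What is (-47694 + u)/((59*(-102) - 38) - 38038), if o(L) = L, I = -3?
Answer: 19615/22047 ≈ 0.88969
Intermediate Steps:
K(m, a) = -15 (K(m, a) = 5*(-3) = -15)
u = 8464 (u = (107 - 15)² = 92² = 8464)
(-47694 + u)/((59*(-102) - 38) - 38038) = (-47694 + 8464)/((59*(-102) - 38) - 38038) = -39230/((-6018 - 38) - 38038) = -39230/(-6056 - 38038) = -39230/(-44094) = -39230*(-1/44094) = 19615/22047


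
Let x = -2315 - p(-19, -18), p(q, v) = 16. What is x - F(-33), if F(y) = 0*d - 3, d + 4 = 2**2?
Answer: -2328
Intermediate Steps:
d = 0 (d = -4 + 2**2 = -4 + 4 = 0)
x = -2331 (x = -2315 - 1*16 = -2315 - 16 = -2331)
F(y) = -3 (F(y) = 0*0 - 3 = 0 - 3 = -3)
x - F(-33) = -2331 - 1*(-3) = -2331 + 3 = -2328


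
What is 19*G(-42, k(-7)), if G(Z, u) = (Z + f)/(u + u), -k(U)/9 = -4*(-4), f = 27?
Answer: 95/96 ≈ 0.98958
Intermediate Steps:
k(U) = -144 (k(U) = -(-36)*(-4) = -9*16 = -144)
G(Z, u) = (27 + Z)/(2*u) (G(Z, u) = (Z + 27)/(u + u) = (27 + Z)/((2*u)) = (27 + Z)*(1/(2*u)) = (27 + Z)/(2*u))
19*G(-42, k(-7)) = 19*((1/2)*(27 - 42)/(-144)) = 19*((1/2)*(-1/144)*(-15)) = 19*(5/96) = 95/96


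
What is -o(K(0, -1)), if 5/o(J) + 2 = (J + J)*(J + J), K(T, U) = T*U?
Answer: 5/2 ≈ 2.5000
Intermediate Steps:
o(J) = 5/(-2 + 4*J²) (o(J) = 5/(-2 + (J + J)*(J + J)) = 5/(-2 + (2*J)*(2*J)) = 5/(-2 + 4*J²))
-o(K(0, -1)) = -5/(2*(-1 + 2*(0*(-1))²)) = -5/(2*(-1 + 2*0²)) = -5/(2*(-1 + 2*0)) = -5/(2*(-1 + 0)) = -5/(2*(-1)) = -5*(-1)/2 = -1*(-5/2) = 5/2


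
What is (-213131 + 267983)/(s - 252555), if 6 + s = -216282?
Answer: -18284/156281 ≈ -0.11699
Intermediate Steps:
s = -216288 (s = -6 - 216282 = -216288)
(-213131 + 267983)/(s - 252555) = (-213131 + 267983)/(-216288 - 252555) = 54852/(-468843) = 54852*(-1/468843) = -18284/156281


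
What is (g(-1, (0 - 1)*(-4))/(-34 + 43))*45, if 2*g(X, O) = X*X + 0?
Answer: 5/2 ≈ 2.5000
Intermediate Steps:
g(X, O) = X**2/2 (g(X, O) = (X*X + 0)/2 = (X**2 + 0)/2 = X**2/2)
(g(-1, (0 - 1)*(-4))/(-34 + 43))*45 = (((1/2)*(-1)**2)/(-34 + 43))*45 = (((1/2)*1)/9)*45 = ((1/2)*(1/9))*45 = (1/18)*45 = 5/2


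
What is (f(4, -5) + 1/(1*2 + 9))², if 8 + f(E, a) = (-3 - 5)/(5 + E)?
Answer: 758641/9801 ≈ 77.404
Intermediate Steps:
f(E, a) = -8 - 8/(5 + E) (f(E, a) = -8 + (-3 - 5)/(5 + E) = -8 - 8/(5 + E))
(f(4, -5) + 1/(1*2 + 9))² = (8*(-6 - 1*4)/(5 + 4) + 1/(1*2 + 9))² = (8*(-6 - 4)/9 + 1/(2 + 9))² = (8*(⅑)*(-10) + 1/11)² = (-80/9 + 1/11)² = (-871/99)² = 758641/9801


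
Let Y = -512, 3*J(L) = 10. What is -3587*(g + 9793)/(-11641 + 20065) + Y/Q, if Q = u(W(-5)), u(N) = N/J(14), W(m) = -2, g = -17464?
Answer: 11568119/2808 ≈ 4119.7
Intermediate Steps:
J(L) = 10/3 (J(L) = (⅓)*10 = 10/3)
u(N) = 3*N/10 (u(N) = N/(10/3) = N*(3/10) = 3*N/10)
Q = -⅗ (Q = (3/10)*(-2) = -⅗ ≈ -0.60000)
-3587*(g + 9793)/(-11641 + 20065) + Y/Q = -3587*(-17464 + 9793)/(-11641 + 20065) - 512/(-⅗) = -3587/(8424/(-7671)) - 512*(-5/3) = -3587/(8424*(-1/7671)) + 2560/3 = -3587/(-2808/2557) + 2560/3 = -3587*(-2557/2808) + 2560/3 = 9171959/2808 + 2560/3 = 11568119/2808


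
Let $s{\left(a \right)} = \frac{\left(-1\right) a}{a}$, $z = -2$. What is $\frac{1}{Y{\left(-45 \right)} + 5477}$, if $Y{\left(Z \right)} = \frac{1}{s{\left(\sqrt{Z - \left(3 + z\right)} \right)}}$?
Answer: $\frac{1}{5476} \approx 0.00018262$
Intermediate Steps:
$s{\left(a \right)} = -1$
$Y{\left(Z \right)} = -1$ ($Y{\left(Z \right)} = \frac{1}{-1} = -1$)
$\frac{1}{Y{\left(-45 \right)} + 5477} = \frac{1}{-1 + 5477} = \frac{1}{5476}$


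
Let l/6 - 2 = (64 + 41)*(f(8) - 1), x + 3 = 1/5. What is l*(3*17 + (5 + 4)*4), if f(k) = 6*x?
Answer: -974574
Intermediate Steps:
x = -14/5 (x = -3 + 1/5 = -3 + 1*(⅕) = -3 + ⅕ = -14/5 ≈ -2.8000)
f(k) = -84/5 (f(k) = 6*(-14/5) = -84/5)
l = -11202 (l = 12 + 6*((64 + 41)*(-84/5 - 1)) = 12 + 6*(105*(-89/5)) = 12 + 6*(-1869) = 12 - 11214 = -11202)
l*(3*17 + (5 + 4)*4) = -11202*(3*17 + (5 + 4)*4) = -11202*(51 + 9*4) = -11202*(51 + 36) = -11202*87 = -974574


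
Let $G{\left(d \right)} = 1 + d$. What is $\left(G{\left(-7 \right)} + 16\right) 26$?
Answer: $260$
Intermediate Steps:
$\left(G{\left(-7 \right)} + 16\right) 26 = \left(\left(1 - 7\right) + 16\right) 26 = \left(-6 + 16\right) 26 = 10 \cdot 26 = 260$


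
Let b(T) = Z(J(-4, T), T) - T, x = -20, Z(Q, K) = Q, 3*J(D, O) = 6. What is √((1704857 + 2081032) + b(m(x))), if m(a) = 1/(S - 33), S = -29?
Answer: √14552965066/62 ≈ 1945.7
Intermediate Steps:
J(D, O) = 2 (J(D, O) = (⅓)*6 = 2)
m(a) = -1/62 (m(a) = 1/(-29 - 33) = 1/(-62) = -1/62)
b(T) = 2 - T
√((1704857 + 2081032) + b(m(x))) = √((1704857 + 2081032) + (2 - 1*(-1/62))) = √(3785889 + (2 + 1/62)) = √(3785889 + 125/62) = √(234725243/62) = √14552965066/62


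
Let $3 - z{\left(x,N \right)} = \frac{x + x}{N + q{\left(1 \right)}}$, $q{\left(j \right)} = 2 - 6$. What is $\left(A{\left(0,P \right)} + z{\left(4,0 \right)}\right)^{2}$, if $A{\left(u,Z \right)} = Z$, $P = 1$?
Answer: $36$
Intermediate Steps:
$q{\left(j \right)} = -4$ ($q{\left(j \right)} = 2 - 6 = -4$)
$z{\left(x,N \right)} = 3 - \frac{2 x}{-4 + N}$ ($z{\left(x,N \right)} = 3 - \frac{x + x}{N - 4} = 3 - \frac{2 x}{-4 + N}$)
$\left(A{\left(0,P \right)} + z{\left(4,0 \right)}\right)^{2} = \left(1 + \frac{-12 - 8 + 3 \cdot 0}{-4 + 0}\right)^{2} = \left(1 + \frac{-12 - 8 + 0}{-4}\right)^{2} = \left(1 - -5\right)^{2} = \left(1 + 5\right)^{2} = 6^{2} = 36$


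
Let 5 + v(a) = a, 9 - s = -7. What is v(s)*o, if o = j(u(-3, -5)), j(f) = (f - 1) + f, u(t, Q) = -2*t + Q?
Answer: 11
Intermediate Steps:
u(t, Q) = Q - 2*t
s = 16 (s = 9 - 1*(-7) = 9 + 7 = 16)
v(a) = -5 + a
j(f) = -1 + 2*f (j(f) = (-1 + f) + f = -1 + 2*f)
o = 1 (o = -1 + 2*(-5 - 2*(-3)) = -1 + 2*(-5 + 6) = -1 + 2*1 = -1 + 2 = 1)
v(s)*o = (-5 + 16)*1 = 11*1 = 11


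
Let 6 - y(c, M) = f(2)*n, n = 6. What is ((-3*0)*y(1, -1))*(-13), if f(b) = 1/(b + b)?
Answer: 0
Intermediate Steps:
f(b) = 1/(2*b)
y(c, M) = 9/2 (y(c, M) = 6 - (½)/2*6 = 6 - (½)*(½)*6 = 6 - 6/4 = 6 - 1*3/2 = 6 - 3/2 = 9/2)
((-3*0)*y(1, -1))*(-13) = (-3*0*(9/2))*(-13) = (0*(9/2))*(-13) = 0*(-13) = 0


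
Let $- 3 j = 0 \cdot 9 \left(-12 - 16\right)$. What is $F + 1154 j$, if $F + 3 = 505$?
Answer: $502$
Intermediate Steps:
$F = 502$ ($F = -3 + 505 = 502$)
$j = 0$ ($j = - \frac{0 \cdot 9 \left(-12 - 16\right)}{3} = - \frac{0 \left(-28\right)}{3} = \left(- \frac{1}{3}\right) 0 = 0$)
$F + 1154 j = 502 + 1154 \cdot 0 = 502 + 0 = 502$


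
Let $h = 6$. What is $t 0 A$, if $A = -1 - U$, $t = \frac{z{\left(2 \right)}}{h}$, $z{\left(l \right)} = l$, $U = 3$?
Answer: $0$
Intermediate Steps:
$t = \frac{1}{3}$ ($t = \frac{2}{6} = 2 \cdot \frac{1}{6} = \frac{1}{3} \approx 0.33333$)
$A = -4$ ($A = -1 - 3 = -4$)
$t 0 A = \frac{1}{3} \cdot 0 \left(-4\right) = 0 \left(-4\right) = 0$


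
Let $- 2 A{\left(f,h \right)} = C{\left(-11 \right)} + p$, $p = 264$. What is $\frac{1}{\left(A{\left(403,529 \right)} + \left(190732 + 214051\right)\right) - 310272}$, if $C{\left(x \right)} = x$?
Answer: $\frac{2}{188769} \approx 1.0595 \cdot 10^{-5}$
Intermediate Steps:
$A{\left(f,h \right)} = - \frac{253}{2}$ ($A{\left(f,h \right)} = - \frac{-11 + 264}{2} = \left(- \frac{1}{2}\right) 253 = - \frac{253}{2}$)
$\frac{1}{\left(A{\left(403,529 \right)} + \left(190732 + 214051\right)\right) - 310272} = \frac{1}{\left(- \frac{253}{2} + \left(190732 + 214051\right)\right) - 310272} = \frac{1}{\left(- \frac{253}{2} + 404783\right) - 310272} = \frac{1}{\frac{809313}{2} - 310272} = \frac{1}{\frac{188769}{2}} = \frac{2}{188769}$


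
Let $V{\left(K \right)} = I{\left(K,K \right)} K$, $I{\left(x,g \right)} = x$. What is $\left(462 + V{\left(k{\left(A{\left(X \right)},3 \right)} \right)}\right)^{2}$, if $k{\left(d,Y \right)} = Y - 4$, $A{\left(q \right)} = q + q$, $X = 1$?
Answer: $214369$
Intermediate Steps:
$A{\left(q \right)} = 2 q$
$k{\left(d,Y \right)} = -4 + Y$ ($k{\left(d,Y \right)} = Y - 4 = -4 + Y$)
$V{\left(K \right)} = K^{2}$ ($V{\left(K \right)} = K K = K^{2}$)
$\left(462 + V{\left(k{\left(A{\left(X \right)},3 \right)} \right)}\right)^{2} = \left(462 + \left(-4 + 3\right)^{2}\right)^{2} = \left(462 + \left(-1\right)^{2}\right)^{2} = \left(462 + 1\right)^{2} = 463^{2} = 214369$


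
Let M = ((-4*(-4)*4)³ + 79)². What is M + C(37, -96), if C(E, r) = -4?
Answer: 68760901725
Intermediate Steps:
M = 68760901729 (M = ((16*4)³ + 79)² = (64³ + 79)² = (262144 + 79)² = 262223² = 68760901729)
M + C(37, -96) = 68760901729 - 4 = 68760901725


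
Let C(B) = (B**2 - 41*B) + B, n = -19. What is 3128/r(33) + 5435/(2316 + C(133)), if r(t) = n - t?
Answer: -2282603/38181 ≈ -59.784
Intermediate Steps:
r(t) = -19 - t
C(B) = B**2 - 40*B
3128/r(33) + 5435/(2316 + C(133)) = 3128/(-19 - 1*33) + 5435/(2316 + 133*(-40 + 133)) = 3128/(-19 - 33) + 5435/(2316 + 133*93) = 3128/(-52) + 5435/(2316 + 12369) = 3128*(-1/52) + 5435/14685 = -782/13 + 5435*(1/14685) = -782/13 + 1087/2937 = -2282603/38181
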